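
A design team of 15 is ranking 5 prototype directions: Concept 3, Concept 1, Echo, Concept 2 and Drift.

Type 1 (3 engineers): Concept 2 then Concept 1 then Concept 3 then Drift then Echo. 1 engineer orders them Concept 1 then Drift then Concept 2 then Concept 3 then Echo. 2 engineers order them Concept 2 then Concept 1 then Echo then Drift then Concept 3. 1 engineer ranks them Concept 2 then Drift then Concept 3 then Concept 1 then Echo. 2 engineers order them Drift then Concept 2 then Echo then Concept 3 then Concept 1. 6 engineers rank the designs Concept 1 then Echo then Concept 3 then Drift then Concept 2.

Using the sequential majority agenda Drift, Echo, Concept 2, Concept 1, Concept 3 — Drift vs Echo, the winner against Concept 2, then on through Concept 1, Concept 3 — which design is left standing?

Concept 2

Round 1: Drift vs Echo — 7–8, Echo advances.
Round 2: Echo vs Concept 2 — 6–9, Concept 2 advances.
Round 3: Concept 2 vs Concept 1 — 8–7, Concept 2 advances.
Round 4: Concept 2 vs Concept 3 — 9–6, Concept 2 advances.
The agenda winner is Concept 2.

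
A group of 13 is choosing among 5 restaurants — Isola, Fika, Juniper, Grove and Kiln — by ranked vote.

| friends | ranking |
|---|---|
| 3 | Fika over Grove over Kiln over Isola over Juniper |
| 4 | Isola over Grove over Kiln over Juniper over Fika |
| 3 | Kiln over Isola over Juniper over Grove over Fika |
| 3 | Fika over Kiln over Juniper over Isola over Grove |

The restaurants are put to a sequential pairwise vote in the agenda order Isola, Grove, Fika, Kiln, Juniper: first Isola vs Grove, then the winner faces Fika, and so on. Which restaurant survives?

Round 1: Isola vs Grove — 10–3, Isola advances.
Round 2: Isola vs Fika — 7–6, Isola advances.
Round 3: Isola vs Kiln — 4–9, Kiln advances.
Round 4: Kiln vs Juniper — 13–0, Kiln advances.
The agenda winner is Kiln.

Kiln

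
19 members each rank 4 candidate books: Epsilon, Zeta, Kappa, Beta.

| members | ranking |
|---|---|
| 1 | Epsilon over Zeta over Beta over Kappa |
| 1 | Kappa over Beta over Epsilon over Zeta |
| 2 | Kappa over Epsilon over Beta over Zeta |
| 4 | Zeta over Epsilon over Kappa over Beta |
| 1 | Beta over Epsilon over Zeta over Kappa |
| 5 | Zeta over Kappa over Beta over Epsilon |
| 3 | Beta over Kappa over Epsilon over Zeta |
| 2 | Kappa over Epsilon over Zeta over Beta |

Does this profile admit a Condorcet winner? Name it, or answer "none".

none

Head-to-head results (19 members):
Epsilon vs Zeta: 10 to 9, Epsilon.
Epsilon vs Kappa: 1+4+1 = 6 for Epsilon, 13 for Kappa — Kappa by 13–6.
Epsilon vs Beta: Epsilon is ranked higher on 1+2+4+2 = 9 ballots, Beta on 10. Beta wins 10–9.
Zeta vs Kappa: Zeta preferred on 1+4+1+5 = 11 ballots; Zeta wins 11–8.
Zeta vs Beta: Zeta preferred on 1+4+5+2 = 12 ballots; Zeta wins 12–7.
Kappa vs Beta: 1+2+4+5+2 = 14 for Kappa, 5 for Beta — Kappa by 14–5.
No book is unbeaten: Epsilon loses to Kappa; Zeta loses to Epsilon; Kappa loses to Zeta; Beta loses to Zeta. In particular Epsilon beats Zeta beats Kappa beats Epsilon is a majority cycle — no Condorcet winner exists.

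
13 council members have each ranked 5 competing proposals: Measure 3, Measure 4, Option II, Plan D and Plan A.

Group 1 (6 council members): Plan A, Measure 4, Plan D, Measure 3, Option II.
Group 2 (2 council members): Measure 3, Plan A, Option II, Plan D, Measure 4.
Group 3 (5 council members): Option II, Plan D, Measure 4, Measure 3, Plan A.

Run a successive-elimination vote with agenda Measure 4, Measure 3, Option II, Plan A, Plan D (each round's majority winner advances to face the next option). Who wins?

Round 1: Measure 4 vs Measure 3 — 11–2, Measure 4 advances.
Round 2: Measure 4 vs Option II — 6–7, Option II advances.
Round 3: Option II vs Plan A — 5–8, Plan A advances.
Round 4: Plan A vs Plan D — 8–5, Plan A advances.
Plan A survives the agenda.

Plan A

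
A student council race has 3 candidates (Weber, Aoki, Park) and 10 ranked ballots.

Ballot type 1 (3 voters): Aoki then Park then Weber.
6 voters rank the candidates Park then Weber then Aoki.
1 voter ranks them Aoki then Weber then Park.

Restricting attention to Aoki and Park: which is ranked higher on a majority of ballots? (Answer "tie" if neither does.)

Ballots ranking Aoki above Park: 3 + 1 = 4.
Ballots ranking Park above Aoki: 10 − 4 = 6.
Park wins the head-to-head 6–4.

Park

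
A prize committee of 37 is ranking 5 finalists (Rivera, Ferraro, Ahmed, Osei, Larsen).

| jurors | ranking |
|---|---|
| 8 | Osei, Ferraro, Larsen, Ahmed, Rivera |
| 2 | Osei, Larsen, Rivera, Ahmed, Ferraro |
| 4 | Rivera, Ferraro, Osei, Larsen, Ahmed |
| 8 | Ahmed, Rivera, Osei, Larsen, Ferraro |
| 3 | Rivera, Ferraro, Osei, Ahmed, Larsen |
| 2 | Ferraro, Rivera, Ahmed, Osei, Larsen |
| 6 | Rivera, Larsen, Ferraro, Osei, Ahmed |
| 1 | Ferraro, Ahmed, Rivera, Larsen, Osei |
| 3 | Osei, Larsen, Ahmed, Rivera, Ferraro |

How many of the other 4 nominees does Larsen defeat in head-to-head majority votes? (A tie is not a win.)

Larsen against each rival (37 jurors):
Larsen vs Rivera: Rivera, 24–13.
Larsen vs Ferraro: Larsen wins 19–18.
Larsen vs Ahmed: 8+2+4+6+3 = 23 for Larsen, 14 for Ahmed — Larsen by 23–14.
Larsen–Osei: Osei 30–7.
Larsen beats Ferraro, Ahmed; loses to Rivera, Osei — 2 pairwise wins.

2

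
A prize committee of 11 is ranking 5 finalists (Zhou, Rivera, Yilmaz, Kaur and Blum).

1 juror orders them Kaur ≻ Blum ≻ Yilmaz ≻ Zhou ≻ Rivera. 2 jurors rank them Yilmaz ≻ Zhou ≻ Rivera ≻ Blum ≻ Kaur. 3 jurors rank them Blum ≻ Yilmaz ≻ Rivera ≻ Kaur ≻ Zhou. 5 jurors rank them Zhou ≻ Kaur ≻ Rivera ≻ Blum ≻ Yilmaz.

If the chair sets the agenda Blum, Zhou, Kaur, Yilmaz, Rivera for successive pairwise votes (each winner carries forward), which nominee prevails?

Round 1: Blum vs Zhou — 4–7, Zhou advances.
Round 2: Zhou vs Kaur — 7–4, Zhou advances.
Round 3: Zhou vs Yilmaz — 5–6, Yilmaz advances.
Round 4: Yilmaz vs Rivera — 6–5, Yilmaz advances.
Yilmaz survives the agenda.

Yilmaz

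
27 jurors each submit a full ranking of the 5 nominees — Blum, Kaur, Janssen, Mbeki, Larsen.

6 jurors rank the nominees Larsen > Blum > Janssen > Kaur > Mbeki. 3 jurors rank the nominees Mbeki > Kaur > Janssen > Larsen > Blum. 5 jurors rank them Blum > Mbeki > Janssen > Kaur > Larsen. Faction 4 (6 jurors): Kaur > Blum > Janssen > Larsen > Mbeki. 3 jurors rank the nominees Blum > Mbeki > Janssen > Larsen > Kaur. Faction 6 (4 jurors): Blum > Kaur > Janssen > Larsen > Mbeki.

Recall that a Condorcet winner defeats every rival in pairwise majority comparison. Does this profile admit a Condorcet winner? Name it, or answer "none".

Blum

Check each pair by majority over 27 ballots:
Blum vs Kaur: 6+5+3+4 = 18 for Blum, 9 for Kaur — Blum by 18–9.
Blum vs Janssen: Blum, 24–3.
Blum vs Mbeki: 24 to 3, Blum.
Blum vs Larsen: 18 to 9, Blum.
Kaur vs Janssen: Kaur preferred on 3+6+4 = 13 ballots; Janssen wins 14–13.
Kaur–Mbeki: Kaur 16–11.
Kaur vs Larsen: Kaur is ranked higher on 3+5+6+4 = 18 ballots, Larsen on 9. Kaur wins 18–9.
Janssen–Mbeki: Janssen 16–11.
Janssen vs Larsen: Janssen is ranked higher on 3+5+6+3+4 = 21 ballots, Larsen on 6. Janssen wins 21–6.
Mbeki vs Larsen: Larsen wins 16–11.
Blum defeats every rival head-to-head and is the Condorcet winner.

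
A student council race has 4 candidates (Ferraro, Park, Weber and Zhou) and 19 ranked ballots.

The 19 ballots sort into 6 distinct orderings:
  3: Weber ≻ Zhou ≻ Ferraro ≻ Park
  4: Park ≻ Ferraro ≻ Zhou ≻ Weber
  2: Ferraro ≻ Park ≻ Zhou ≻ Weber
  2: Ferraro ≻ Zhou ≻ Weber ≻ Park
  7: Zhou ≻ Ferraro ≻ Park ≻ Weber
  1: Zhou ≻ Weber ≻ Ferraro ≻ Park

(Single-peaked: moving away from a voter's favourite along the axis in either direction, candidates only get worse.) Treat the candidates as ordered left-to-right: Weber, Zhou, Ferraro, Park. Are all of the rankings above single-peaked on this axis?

Axis positions: Weber=1, Zhou=2, Ferraro=3, Park=4.
Faction 1 (peak Weber at position 1): ranking walks positions 1-2-3-4, expanding outward from the peak — single-peaked.
Faction 2 (peak Park at position 4): ranking walks positions 4-3-2-1, expanding outward from the peak — single-peaked.
Faction 3 (peak Ferraro at position 3): ranking walks positions 3-4-2-1, expanding outward from the peak — single-peaked.
Faction 4 (peak Ferraro at position 3): ranking walks positions 3-2-1-4, expanding outward from the peak — single-peaked.
Faction 5 (peak Zhou at position 2): ranking walks positions 2-3-4-1, expanding outward from the peak — single-peaked.
Faction 6 (peak Zhou at position 2): ranking walks positions 2-1-3-4, expanding outward from the peak — single-peaked.
Every ranking is single-peaked on this axis.

yes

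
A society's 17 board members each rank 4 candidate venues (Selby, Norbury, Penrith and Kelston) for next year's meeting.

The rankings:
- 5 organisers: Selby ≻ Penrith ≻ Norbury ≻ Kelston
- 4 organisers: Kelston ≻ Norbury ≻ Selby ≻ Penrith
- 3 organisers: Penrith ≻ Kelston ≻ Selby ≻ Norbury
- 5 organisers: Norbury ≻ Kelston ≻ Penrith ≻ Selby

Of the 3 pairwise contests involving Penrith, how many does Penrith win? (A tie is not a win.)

0

Penrith against each rival (17 organisers):
Penrith–Selby: Selby 9–8.
Penrith vs Norbury: Norbury, 9–8.
Penrith vs Kelston: Kelston wins 9–8.
Penrith beats no one; loses to Selby, Norbury, Kelston — 0 pairwise wins.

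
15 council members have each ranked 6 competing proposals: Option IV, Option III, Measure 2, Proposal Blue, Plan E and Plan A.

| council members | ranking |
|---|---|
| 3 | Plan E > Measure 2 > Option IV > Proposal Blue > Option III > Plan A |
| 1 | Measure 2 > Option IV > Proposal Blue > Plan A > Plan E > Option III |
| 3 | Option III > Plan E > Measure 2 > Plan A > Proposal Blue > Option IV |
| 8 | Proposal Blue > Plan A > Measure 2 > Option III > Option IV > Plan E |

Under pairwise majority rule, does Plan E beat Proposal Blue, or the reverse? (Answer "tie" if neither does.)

Ballots ranking Plan E above Proposal Blue: 3 + 3 = 6.
Ballots ranking Proposal Blue above Plan E: 15 − 6 = 9.
Proposal Blue wins the head-to-head 9–6.

Proposal Blue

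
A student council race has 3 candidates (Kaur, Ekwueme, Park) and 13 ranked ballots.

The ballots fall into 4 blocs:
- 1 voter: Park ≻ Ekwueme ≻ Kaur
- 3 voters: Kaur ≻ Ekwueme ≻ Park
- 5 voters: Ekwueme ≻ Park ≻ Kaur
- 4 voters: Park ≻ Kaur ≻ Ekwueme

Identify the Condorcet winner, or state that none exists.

Pairwise majorities:
Kaur vs Ekwueme: Kaur preferred on 3+4 = 7 ballots; Kaur wins 7–6.
Kaur vs Park: Kaur preferred on 3 ballots; Park wins 10–3.
Ekwueme vs Park: Ekwueme, 8–5.
Each candidate drops at least one matchup (Kaur loses to Park; Ekwueme loses to Kaur; Park loses to Ekwueme); the cycle Kaur > Ekwueme > Park > Kaur rules out a Condorcet winner.

none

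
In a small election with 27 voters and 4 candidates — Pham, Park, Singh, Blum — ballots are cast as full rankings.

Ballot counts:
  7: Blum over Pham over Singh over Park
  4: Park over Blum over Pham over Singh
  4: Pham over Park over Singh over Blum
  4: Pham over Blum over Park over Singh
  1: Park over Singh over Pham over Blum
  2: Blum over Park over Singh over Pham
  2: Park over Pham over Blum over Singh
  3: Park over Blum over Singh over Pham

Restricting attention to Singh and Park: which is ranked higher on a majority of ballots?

Ballots ranking Singh above Park: 7.
Ballots ranking Park above Singh: 27 − 7 = 20.
Park wins the head-to-head 20–7.

Park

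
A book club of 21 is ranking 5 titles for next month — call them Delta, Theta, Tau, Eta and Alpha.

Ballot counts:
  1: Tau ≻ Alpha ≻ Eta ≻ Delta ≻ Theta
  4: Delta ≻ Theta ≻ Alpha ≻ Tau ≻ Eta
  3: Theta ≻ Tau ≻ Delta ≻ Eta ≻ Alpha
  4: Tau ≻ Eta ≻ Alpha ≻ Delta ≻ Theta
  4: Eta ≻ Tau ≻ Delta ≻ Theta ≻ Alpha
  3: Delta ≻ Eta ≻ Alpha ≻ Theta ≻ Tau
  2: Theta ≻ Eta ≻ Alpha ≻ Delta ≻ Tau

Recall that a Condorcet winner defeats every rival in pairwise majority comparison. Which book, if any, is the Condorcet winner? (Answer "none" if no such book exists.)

none

Check each pair by majority over 21 ballots:
Delta vs Theta: Delta preferred on 1+4+4+4+3 = 16 ballots; Delta wins 16–5.
Delta vs Tau: Tau wins 12–9.
Delta vs Eta: 10 to 11, Eta.
Delta vs Alpha: Delta, 14–7.
Theta vs Tau: 12 to 9, Theta.
Theta vs Eta: Eta wins 12–9.
Theta vs Alpha: 13 to 8, Theta.
Tau vs Eta: Tau wins 12–9.
Tau–Alpha: Tau 12–9.
Eta vs Alpha: Eta is ranked higher on 3+4+4+3+2 = 16 ballots, Alpha on 5. Eta wins 16–5.
Each book drops at least one matchup (Delta loses to Tau; Theta loses to Delta; Tau loses to Theta; Eta loses to Tau; Alpha loses to Delta); the cycle Delta → Theta → Tau → Delta rules out a Condorcet winner.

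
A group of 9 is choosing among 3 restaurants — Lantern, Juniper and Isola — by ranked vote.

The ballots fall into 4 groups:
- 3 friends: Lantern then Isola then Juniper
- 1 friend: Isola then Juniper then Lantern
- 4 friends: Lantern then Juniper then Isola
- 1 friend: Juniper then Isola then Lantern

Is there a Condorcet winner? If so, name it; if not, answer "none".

Pairwise majorities:
Lantern vs Juniper: Lantern preferred on 3+4 = 7 ballots; Lantern wins 7–2.
Lantern vs Isola: Lantern, 7–2.
Juniper vs Isola: Juniper is ranked higher on 4+1 = 5 ballots, Isola on 4. Juniper wins 5–4.
Lantern defeats every rival head-to-head and is the Condorcet winner.

Lantern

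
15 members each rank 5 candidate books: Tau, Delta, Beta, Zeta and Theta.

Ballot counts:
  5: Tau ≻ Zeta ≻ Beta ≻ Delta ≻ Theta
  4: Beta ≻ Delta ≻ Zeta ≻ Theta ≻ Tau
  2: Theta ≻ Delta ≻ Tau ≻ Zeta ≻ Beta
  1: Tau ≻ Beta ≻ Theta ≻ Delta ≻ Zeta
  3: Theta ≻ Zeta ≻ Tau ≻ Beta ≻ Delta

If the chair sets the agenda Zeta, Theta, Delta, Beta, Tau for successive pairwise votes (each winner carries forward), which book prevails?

Round 1: Zeta vs Theta — 9–6, Zeta advances.
Round 2: Zeta vs Delta — 8–7, Zeta advances.
Round 3: Zeta vs Beta — 10–5, Zeta advances.
Round 4: Zeta vs Tau — 7–8, Tau advances.
Tau survives the agenda.

Tau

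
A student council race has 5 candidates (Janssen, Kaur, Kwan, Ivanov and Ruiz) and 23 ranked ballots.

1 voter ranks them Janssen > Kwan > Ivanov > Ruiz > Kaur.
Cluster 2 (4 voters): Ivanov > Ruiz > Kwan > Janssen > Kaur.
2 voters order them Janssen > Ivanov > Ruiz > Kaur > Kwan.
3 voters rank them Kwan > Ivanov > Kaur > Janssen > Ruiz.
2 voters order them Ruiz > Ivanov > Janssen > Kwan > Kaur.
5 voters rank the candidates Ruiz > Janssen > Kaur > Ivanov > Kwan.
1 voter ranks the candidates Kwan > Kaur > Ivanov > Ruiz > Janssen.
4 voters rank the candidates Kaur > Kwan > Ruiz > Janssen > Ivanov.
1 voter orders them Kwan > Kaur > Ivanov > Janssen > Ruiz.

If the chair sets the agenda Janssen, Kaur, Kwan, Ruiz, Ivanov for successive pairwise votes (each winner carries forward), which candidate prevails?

Ivanov

Round 1: Janssen vs Kaur — 14–9, Janssen advances.
Round 2: Janssen vs Kwan — 10–13, Kwan advances.
Round 3: Kwan vs Ruiz — 10–13, Ruiz advances.
Round 4: Ruiz vs Ivanov — 11–12, Ivanov advances.
Ivanov survives the agenda.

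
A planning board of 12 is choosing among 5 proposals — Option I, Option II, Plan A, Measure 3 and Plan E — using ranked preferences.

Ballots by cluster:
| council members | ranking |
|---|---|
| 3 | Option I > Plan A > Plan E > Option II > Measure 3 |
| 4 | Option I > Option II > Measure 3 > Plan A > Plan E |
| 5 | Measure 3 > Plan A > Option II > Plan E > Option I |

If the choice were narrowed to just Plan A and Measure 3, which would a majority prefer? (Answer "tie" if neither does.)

Measure 3

Ballots ranking Plan A above Measure 3: 3.
Ballots ranking Measure 3 above Plan A: 12 − 3 = 9.
Measure 3 wins the head-to-head 9–3.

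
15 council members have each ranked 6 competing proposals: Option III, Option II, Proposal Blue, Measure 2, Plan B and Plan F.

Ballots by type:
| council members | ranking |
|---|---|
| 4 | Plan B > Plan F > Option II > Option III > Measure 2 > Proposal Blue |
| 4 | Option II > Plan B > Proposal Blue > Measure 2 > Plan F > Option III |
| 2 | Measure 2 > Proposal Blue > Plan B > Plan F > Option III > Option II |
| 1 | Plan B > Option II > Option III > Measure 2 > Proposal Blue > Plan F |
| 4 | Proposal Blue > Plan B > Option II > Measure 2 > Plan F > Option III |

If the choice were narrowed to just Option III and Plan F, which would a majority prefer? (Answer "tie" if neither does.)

Plan F

Ballots ranking Option III above Plan F: 1.
Ballots ranking Plan F above Option III: 15 − 1 = 14.
Plan F wins the head-to-head 14–1.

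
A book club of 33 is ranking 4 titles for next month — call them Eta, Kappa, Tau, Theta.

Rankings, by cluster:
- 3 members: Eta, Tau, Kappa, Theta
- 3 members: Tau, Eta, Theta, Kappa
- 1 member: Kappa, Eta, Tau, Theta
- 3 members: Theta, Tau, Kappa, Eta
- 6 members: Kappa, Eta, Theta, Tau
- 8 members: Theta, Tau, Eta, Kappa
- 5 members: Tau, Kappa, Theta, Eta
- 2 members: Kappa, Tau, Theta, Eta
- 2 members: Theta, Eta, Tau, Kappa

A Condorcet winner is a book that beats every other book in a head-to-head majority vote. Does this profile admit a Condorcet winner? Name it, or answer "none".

Head-to-head results (33 members):
Eta vs Kappa: Kappa, 17–16.
Eta–Tau: Tau 21–12.
Eta vs Theta: Theta, 20–13.
Kappa–Tau: Tau 24–9.
Kappa vs Theta: Kappa, 17–16.
Tau–Theta: Theta 19–14.
No book is unbeaten: Eta loses to Kappa; Kappa loses to Tau; Tau loses to Theta; Theta loses to Kappa. In particular Kappa beats Theta beats Tau beats Kappa is a majority cycle — no Condorcet winner exists.

none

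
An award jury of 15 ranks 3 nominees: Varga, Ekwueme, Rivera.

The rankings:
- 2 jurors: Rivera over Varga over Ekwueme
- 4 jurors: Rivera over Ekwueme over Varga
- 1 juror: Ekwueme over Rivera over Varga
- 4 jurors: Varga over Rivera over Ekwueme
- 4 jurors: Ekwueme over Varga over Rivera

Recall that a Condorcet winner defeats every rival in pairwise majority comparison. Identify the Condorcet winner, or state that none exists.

none

Pairwise majorities:
Varga vs Ekwueme: 6 to 9, Ekwueme.
Varga vs Rivera: Varga is ranked higher on 4+4 = 8 ballots, Rivera on 7. Varga wins 8–7.
Ekwueme vs Rivera: Ekwueme is ranked higher on 1+4 = 5 ballots, Rivera on 10. Rivera wins 10–5.
Every nominee loses at least once (Varga loses to Ekwueme; Ekwueme loses to Rivera; Rivera loses to Varga). The majority relation contains the cycle Varga > Rivera > Ekwueme > Varga, so there is no Condorcet winner.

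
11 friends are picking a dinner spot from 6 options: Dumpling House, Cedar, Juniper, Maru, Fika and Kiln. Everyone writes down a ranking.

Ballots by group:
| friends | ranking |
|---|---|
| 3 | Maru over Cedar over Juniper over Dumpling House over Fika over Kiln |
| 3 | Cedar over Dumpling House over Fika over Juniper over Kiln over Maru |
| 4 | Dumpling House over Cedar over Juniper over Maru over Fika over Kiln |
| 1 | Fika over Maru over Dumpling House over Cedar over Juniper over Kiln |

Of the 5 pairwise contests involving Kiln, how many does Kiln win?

0

Kiln against each rival (11 friends):
Kiln vs Dumpling House: Dumpling House wins 11–0.
Kiln vs Cedar: Cedar, 11–0.
Kiln vs Juniper: 0 to 11, Juniper.
Kiln vs Maru: Maru, 8–3.
Kiln vs Fika: Kiln is ranked higher on 0 ballots, Fika on 11. Fika wins 11–0.
Kiln beats no one; loses to Dumpling House, Cedar, Juniper, Maru, Fika — 0 pairwise wins.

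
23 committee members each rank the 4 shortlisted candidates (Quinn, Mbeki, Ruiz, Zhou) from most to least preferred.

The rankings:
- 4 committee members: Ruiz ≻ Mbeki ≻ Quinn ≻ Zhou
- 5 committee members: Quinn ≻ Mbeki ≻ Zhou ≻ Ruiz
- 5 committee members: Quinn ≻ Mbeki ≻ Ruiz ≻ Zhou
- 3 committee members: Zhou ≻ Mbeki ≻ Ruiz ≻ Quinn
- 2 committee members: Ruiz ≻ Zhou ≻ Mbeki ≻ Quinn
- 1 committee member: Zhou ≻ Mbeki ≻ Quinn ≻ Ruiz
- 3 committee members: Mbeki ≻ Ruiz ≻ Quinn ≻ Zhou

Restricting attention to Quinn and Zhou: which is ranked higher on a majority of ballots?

Ballots ranking Quinn above Zhou: 4 + 5 + 5 + 3 = 17.
Ballots ranking Zhou above Quinn: 23 − 17 = 6.
Quinn wins the head-to-head 17–6.

Quinn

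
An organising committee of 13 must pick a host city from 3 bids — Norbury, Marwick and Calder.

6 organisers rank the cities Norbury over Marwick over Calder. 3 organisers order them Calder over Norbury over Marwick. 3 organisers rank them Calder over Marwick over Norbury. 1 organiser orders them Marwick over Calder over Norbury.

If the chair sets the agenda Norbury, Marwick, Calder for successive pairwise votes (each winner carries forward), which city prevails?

Round 1: Norbury vs Marwick — 9–4, Norbury advances.
Round 2: Norbury vs Calder — 6–7, Calder advances.
The agenda winner is Calder.

Calder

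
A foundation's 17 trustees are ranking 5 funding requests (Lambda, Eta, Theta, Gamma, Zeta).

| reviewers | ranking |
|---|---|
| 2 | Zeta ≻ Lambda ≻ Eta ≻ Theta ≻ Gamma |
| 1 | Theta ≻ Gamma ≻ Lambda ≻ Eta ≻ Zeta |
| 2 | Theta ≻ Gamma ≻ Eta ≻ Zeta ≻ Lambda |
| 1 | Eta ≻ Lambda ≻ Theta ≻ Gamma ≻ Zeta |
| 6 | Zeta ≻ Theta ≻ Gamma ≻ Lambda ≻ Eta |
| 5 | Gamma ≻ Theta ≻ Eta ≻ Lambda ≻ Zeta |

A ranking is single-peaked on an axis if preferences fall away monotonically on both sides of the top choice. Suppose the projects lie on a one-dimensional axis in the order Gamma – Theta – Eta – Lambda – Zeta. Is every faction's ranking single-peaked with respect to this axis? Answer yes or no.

Axis positions: Gamma=1, Theta=2, Eta=3, Lambda=4, Zeta=5.
Faction 1 (peak Zeta at position 5): ranking walks positions 5-4-3-2-1, expanding outward from the peak — single-peaked.
Faction 2: ranking walks positions 2-1-4-3-5; Lambda is ranked above Eta even though Eta lies between Lambda and the peak Theta on the axis — preferences dip and rise again. Not single-peaked.
Faction 3: ranking walks positions 2-1-3-5-4; Zeta is ranked above Lambda even though Lambda lies between Zeta and the peak Theta on the axis — preferences dip and rise again. Not single-peaked.
Faction 4 (peak Eta at position 3): ranking walks positions 3-4-2-1-5, expanding outward from the peak — single-peaked.
Faction 5: ranking walks positions 5-2-1-4-3; Theta is ranked above Lambda even though Lambda lies between Theta and the peak Zeta on the axis — preferences dip and rise again. Not single-peaked.
Faction 6 (peak Gamma at position 1): ranking walks positions 1-2-3-4-5, expanding outward from the peak — single-peaked.
Faction 2 violates single-peakedness, so the profile is not single-peaked on this axis.

no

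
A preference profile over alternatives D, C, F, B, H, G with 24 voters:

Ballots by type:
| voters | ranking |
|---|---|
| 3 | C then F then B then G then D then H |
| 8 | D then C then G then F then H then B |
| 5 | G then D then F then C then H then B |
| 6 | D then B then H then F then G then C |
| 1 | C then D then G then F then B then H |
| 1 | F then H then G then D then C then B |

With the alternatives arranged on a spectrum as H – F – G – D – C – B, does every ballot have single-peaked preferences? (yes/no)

no

Axis positions: H=1, F=2, G=3, D=4, C=5, B=6.
Type 1: ranking walks positions 5-2-6-3-4-1; F is ranked above D even though D lies between F and the peak C on the axis — preferences dip and rise again. Not single-peaked.
Type 2 (peak D at position 4): ranking walks positions 4-5-3-2-1-6, expanding outward from the peak — single-peaked.
Type 3 (peak G at position 3): ranking walks positions 3-4-2-5-1-6, expanding outward from the peak — single-peaked.
Type 4: ranking walks positions 4-6-1-2-3-5; B is ranked above C even though C lies between B and the peak D on the axis — preferences dip and rise again. Not single-peaked.
Type 5 (peak C at position 5): ranking walks positions 5-4-3-2-6-1, expanding outward from the peak — single-peaked.
Type 6 (peak F at position 2): ranking walks positions 2-1-3-4-5-6, expanding outward from the peak — single-peaked.
Type 1 violates single-peakedness, so the profile is not single-peaked on this axis.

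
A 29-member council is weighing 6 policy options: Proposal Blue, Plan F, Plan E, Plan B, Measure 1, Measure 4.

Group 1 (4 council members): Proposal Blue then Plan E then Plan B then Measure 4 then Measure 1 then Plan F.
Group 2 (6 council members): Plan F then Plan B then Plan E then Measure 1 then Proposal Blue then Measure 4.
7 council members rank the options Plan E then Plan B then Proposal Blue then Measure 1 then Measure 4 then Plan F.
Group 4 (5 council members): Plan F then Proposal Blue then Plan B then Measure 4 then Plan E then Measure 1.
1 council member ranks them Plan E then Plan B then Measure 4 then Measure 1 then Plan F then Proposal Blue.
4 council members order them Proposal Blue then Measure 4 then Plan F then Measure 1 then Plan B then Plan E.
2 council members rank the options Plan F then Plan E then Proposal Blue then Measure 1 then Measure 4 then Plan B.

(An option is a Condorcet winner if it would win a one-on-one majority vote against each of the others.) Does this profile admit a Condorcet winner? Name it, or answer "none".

none

Check each pair by majority over 29 ballots:
Proposal Blue vs Plan F: Proposal Blue is ranked higher on 4+7+4 = 15 ballots, Plan F on 14. Proposal Blue wins 15–14.
Proposal Blue vs Plan E: Proposal Blue is ranked higher on 4+5+4 = 13 ballots, Plan E on 16. Plan E wins 16–13.
Proposal Blue vs Plan B: Proposal Blue is ranked higher on 4+5+4+2 = 15 ballots, Plan B on 14. Proposal Blue wins 15–14.
Proposal Blue vs Measure 1: Proposal Blue preferred on 4+7+5+4+2 = 22 ballots; Proposal Blue wins 22–7.
Proposal Blue vs Measure 4: 4+6+7+5+4+2 = 28 for Proposal Blue, 1 for Measure 4 — Proposal Blue by 28–1.
Plan F vs Plan E: Plan F preferred on 6+5+4+2 = 17 ballots; Plan F wins 17–12.
Plan F vs Plan B: 6+5+4+2 = 17 for Plan F, 12 for Plan B — Plan F by 17–12.
Plan F vs Measure 1: 17 to 12, Plan F.
Plan F vs Measure 4: Plan F is ranked higher on 6+5+2 = 13 ballots, Measure 4 on 16. Measure 4 wins 16–13.
Plan E vs Plan B: Plan E is ranked higher on 4+7+1+2 = 14 ballots, Plan B on 15. Plan B wins 15–14.
Plan E vs Measure 1: Plan E preferred on 4+6+7+5+1+2 = 25 ballots; Plan E wins 25–4.
Plan E vs Measure 4: 20 to 9, Plan E.
Plan B vs Measure 1: Plan B preferred on 4+6+7+5+1 = 23 ballots; Plan B wins 23–6.
Plan B vs Measure 4: Plan B preferred on 4+6+7+5+1 = 23 ballots; Plan B wins 23–6.
Measure 1 vs Measure 4: 6+7+2 = 15 for Measure 1, 14 for Measure 4 — Measure 1 by 15–14.
Every option loses at least once (Proposal Blue loses to Plan E; Plan F loses to Proposal Blue; Plan E loses to Plan F; Plan B loses to Proposal Blue; Measure 1 loses to Proposal Blue; Measure 4 loses to Proposal Blue). The majority relation contains the cycle Proposal Blue → Plan F → Plan E → Proposal Blue, so there is no Condorcet winner.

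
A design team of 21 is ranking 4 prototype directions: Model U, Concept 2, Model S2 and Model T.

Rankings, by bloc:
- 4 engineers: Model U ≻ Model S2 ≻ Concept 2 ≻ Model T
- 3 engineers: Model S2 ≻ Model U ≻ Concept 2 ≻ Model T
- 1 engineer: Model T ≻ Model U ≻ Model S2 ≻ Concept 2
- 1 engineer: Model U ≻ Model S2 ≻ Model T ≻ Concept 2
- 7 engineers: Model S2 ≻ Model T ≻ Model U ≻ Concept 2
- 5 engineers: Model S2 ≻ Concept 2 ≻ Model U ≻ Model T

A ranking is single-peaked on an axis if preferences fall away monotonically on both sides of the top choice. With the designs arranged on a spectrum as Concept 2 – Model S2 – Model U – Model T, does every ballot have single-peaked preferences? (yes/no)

Axis positions: Concept 2=1, Model S2=2, Model U=3, Model T=4.
Bloc 1 (peak Model U at position 3): ranking walks positions 3-2-1-4, expanding outward from the peak — single-peaked.
Bloc 2 (peak Model S2 at position 2): ranking walks positions 2-3-1-4, expanding outward from the peak — single-peaked.
Bloc 3 (peak Model T at position 4): ranking walks positions 4-3-2-1, expanding outward from the peak — single-peaked.
Bloc 4 (peak Model U at position 3): ranking walks positions 3-2-4-1, expanding outward from the peak — single-peaked.
Bloc 5: ranking walks positions 2-4-3-1; Model T is ranked above Model U even though Model U lies between Model T and the peak Model S2 on the axis — preferences dip and rise again. Not single-peaked.
Bloc 6 (peak Model S2 at position 2): ranking walks positions 2-1-3-4, expanding outward from the peak — single-peaked.
Bloc 5 violates single-peakedness, so the profile is not single-peaked on this axis.

no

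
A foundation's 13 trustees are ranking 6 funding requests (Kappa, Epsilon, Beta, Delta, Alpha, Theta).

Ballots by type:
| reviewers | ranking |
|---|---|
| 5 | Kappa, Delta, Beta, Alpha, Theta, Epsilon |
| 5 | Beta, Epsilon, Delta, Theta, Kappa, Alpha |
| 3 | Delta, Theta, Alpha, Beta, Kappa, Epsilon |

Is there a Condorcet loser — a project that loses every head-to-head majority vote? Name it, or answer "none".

Epsilon

Head-to-head results (13 reviewers):
Kappa vs Epsilon: 8 to 5, Kappa.
Kappa vs Beta: Beta, 8–5.
Kappa–Delta: Delta 8–5.
Kappa vs Alpha: Kappa wins 10–3.
Kappa vs Theta: 5 to 8, Theta.
Epsilon vs Beta: Beta wins 13–0.
Epsilon–Delta: Delta 8–5.
Epsilon vs Alpha: Epsilon is ranked higher on 5 ballots, Alpha on 8. Alpha wins 8–5.
Epsilon vs Theta: Theta wins 8–5.
Beta–Delta: Delta 8–5.
Beta vs Alpha: 5+5 = 10 for Beta, 3 for Alpha — Beta by 10–3.
Beta vs Theta: 10 to 3, Beta.
Delta vs Alpha: 13 to 0, Delta.
Delta vs Theta: 13 to 0, Delta.
Alpha–Theta: Theta 8–5.
Epsilon is beaten in every head-to-head and is the Condorcet loser.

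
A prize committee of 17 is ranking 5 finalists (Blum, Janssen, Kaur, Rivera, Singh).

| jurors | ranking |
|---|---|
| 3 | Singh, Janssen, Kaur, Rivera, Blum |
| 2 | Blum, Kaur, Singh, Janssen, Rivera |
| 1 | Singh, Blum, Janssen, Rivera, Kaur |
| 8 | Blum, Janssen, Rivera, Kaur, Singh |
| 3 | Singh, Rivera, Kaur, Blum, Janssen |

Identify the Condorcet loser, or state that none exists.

Pairwise majorities:
Blum vs Janssen: Blum wins 14–3.
Blum vs Kaur: Blum, 11–6.
Blum vs Rivera: 2+1+8 = 11 for Blum, 6 for Rivera — Blum by 11–6.
Blum vs Singh: Blum wins 10–7.
Janssen vs Kaur: Janssen wins 12–5.
Janssen vs Rivera: Janssen preferred on 3+2+1+8 = 14 ballots; Janssen wins 14–3.
Janssen vs Singh: Singh wins 9–8.
Kaur vs Rivera: Rivera, 12–5.
Kaur vs Singh: 10 to 7, Kaur.
Rivera vs Singh: Rivera preferred on 8 ballots; Singh wins 9–8.
No nominee is winless: Blum beats Janssen; Janssen beats Kaur; Kaur beats Singh; Rivera beats Kaur; Singh beats Janssen. There is no Condorcet loser.

none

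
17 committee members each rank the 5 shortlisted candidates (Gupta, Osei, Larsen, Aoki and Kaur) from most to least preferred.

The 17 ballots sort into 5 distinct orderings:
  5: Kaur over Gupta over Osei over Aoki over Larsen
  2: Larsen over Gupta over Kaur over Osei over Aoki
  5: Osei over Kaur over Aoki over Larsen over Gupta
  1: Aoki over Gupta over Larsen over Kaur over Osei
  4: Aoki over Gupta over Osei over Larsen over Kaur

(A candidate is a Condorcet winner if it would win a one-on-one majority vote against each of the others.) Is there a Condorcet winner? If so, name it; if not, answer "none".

none

Pairwise majorities:
Gupta vs Osei: 12 to 5, Gupta.
Gupta vs Larsen: 5+1+4 = 10 for Gupta, 7 for Larsen — Gupta by 10–7.
Gupta vs Aoki: 5+2 = 7 for Gupta, 10 for Aoki — Aoki by 10–7.
Gupta vs Kaur: 7 to 10, Kaur.
Osei vs Larsen: 14 to 3, Osei.
Osei vs Aoki: 12 to 5, Osei.
Osei vs Kaur: 9 to 8, Osei.
Larsen vs Aoki: Larsen preferred on 2 ballots; Aoki wins 15–2.
Larsen vs Kaur: 7 to 10, Kaur.
Aoki vs Kaur: Aoki is ranked higher on 1+4 = 5 ballots, Kaur on 12. Kaur wins 12–5.
No candidate is unbeaten: Gupta loses to Aoki; Osei loses to Gupta; Larsen loses to Gupta; Aoki loses to Osei; Kaur loses to Osei. In particular Gupta → Osei → Aoki → Gupta is a majority cycle — no Condorcet winner exists.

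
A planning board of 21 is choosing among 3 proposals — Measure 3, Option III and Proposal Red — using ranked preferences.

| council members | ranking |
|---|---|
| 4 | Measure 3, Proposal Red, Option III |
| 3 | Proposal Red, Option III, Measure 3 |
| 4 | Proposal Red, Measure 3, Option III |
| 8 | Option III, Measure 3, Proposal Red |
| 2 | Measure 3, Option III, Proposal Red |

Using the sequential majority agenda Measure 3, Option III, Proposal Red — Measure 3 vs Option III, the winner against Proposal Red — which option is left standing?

Proposal Red

Round 1: Measure 3 vs Option III — 10–11, Option III advances.
Round 2: Option III vs Proposal Red — 10–11, Proposal Red advances.
The agenda winner is Proposal Red.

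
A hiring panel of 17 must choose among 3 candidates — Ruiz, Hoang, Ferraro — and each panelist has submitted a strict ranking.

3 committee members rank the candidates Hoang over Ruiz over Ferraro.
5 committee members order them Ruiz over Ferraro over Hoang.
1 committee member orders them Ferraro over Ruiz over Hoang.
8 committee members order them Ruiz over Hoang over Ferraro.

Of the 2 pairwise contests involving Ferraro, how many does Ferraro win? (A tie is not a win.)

0

Ferraro against each rival (17 committee members):
Ferraro vs Ruiz: Ferraro preferred on 1 ballot; Ruiz wins 16–1.
Ferraro vs Hoang: 5+1 = 6 for Ferraro, 11 for Hoang — Hoang by 11–6.
Ferraro beats no one; loses to Ruiz, Hoang — 0 pairwise wins.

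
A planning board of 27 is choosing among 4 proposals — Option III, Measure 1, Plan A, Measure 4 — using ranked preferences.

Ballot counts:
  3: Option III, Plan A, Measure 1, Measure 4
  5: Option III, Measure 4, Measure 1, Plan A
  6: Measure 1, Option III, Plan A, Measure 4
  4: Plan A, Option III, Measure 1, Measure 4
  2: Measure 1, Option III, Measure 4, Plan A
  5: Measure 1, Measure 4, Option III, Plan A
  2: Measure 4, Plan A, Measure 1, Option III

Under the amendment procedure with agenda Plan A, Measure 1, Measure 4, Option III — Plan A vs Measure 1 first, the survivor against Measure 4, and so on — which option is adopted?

Round 1: Plan A vs Measure 1 — 9–18, Measure 1 advances.
Round 2: Measure 1 vs Measure 4 — 20–7, Measure 1 advances.
Round 3: Measure 1 vs Option III — 15–12, Measure 1 advances.
Measure 1 survives the agenda.

Measure 1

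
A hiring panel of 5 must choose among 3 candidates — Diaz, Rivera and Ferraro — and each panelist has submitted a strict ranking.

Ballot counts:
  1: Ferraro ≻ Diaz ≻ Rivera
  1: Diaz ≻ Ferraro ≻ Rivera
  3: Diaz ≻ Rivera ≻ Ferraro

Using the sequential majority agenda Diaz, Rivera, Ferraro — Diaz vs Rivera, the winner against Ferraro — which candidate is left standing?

Round 1: Diaz vs Rivera — 5–0, Diaz advances.
Round 2: Diaz vs Ferraro — 4–1, Diaz advances.
Diaz survives the agenda.

Diaz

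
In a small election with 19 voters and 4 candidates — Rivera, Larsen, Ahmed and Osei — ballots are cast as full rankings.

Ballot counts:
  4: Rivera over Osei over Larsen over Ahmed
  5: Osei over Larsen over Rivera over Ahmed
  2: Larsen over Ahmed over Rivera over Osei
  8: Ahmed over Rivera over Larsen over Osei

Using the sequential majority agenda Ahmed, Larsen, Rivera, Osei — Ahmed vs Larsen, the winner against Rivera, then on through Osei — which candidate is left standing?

Rivera

Round 1: Ahmed vs Larsen — 8–11, Larsen advances.
Round 2: Larsen vs Rivera — 7–12, Rivera advances.
Round 3: Rivera vs Osei — 14–5, Rivera advances.
Rivera survives the agenda.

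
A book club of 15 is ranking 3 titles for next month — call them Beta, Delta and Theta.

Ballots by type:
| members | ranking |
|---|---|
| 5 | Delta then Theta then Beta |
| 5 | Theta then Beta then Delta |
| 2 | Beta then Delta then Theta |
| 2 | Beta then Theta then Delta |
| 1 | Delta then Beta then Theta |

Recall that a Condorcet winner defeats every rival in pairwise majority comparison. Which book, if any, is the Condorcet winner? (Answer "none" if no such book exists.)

Pairwise majorities:
Beta vs Delta: Beta wins 9–6.
Beta vs Theta: Theta wins 10–5.
Delta vs Theta: Delta wins 8–7.
Each book drops at least one matchup (Beta loses to Theta; Delta loses to Beta; Theta loses to Delta); the cycle Beta beats Delta beats Theta beats Beta rules out a Condorcet winner.

none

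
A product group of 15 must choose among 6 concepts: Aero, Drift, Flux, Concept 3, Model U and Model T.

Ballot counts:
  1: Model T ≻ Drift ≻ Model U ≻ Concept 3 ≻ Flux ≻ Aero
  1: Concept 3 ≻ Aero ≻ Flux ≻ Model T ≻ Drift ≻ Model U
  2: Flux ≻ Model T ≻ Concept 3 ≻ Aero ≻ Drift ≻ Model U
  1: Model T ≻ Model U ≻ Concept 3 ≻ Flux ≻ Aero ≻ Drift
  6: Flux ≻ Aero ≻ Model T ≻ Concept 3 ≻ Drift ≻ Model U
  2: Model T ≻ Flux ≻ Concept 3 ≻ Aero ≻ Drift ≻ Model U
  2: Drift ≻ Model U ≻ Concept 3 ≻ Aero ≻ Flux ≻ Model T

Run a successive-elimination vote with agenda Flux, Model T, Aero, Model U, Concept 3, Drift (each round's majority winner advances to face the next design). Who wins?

Round 1: Flux vs Model T — 11–4, Flux advances.
Round 2: Flux vs Aero — 12–3, Flux advances.
Round 3: Flux vs Model U — 11–4, Flux advances.
Round 4: Flux vs Concept 3 — 10–5, Flux advances.
Round 5: Flux vs Drift — 12–3, Flux advances.
Flux survives the agenda.

Flux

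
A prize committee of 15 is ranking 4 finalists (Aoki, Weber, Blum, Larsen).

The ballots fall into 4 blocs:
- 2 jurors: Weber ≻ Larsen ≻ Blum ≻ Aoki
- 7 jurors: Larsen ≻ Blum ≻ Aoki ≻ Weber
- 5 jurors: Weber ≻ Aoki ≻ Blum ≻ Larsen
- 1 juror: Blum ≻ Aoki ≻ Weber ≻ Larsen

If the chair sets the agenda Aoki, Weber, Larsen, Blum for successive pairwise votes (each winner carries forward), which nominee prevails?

Larsen

Round 1: Aoki vs Weber — 8–7, Aoki advances.
Round 2: Aoki vs Larsen — 6–9, Larsen advances.
Round 3: Larsen vs Blum — 9–6, Larsen advances.
Larsen survives the agenda.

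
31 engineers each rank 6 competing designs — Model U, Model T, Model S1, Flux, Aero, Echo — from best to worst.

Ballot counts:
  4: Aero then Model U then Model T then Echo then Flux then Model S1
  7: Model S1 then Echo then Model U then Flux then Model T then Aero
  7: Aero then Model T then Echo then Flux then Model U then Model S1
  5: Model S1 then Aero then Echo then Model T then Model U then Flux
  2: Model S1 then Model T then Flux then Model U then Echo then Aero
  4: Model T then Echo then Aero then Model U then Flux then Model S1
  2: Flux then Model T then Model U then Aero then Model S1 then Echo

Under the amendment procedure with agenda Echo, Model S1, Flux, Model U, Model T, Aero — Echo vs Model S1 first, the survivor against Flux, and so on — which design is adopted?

Aero

Round 1: Echo vs Model S1 — 15–16, Model S1 advances.
Round 2: Model S1 vs Flux — 14–17, Flux advances.
Round 3: Flux vs Model U — 11–20, Model U advances.
Round 4: Model U vs Model T — 11–20, Model T advances.
Round 5: Model T vs Aero — 15–16, Aero advances.
Aero survives the agenda.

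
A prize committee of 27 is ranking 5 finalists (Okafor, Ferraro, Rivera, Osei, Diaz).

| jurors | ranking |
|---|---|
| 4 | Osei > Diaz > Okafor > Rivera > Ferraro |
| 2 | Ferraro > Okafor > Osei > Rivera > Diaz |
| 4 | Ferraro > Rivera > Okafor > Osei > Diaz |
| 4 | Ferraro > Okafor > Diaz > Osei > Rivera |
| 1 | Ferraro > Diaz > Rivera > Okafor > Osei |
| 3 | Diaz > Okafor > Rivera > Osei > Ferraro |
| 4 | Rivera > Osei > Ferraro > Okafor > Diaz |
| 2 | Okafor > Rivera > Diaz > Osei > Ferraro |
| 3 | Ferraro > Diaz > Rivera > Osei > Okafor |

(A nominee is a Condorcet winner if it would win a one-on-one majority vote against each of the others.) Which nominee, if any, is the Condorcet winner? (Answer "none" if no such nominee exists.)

Ferraro

Head-to-head results (27 jurors):
Okafor–Ferraro: Ferraro 18–9.
Okafor vs Rivera: Okafor wins 15–12.
Okafor–Osei: Okafor 16–11.
Okafor vs Diaz: Okafor wins 16–11.
Ferraro–Rivera: Ferraro 14–13.
Ferraro–Osei: Ferraro 14–13.
Ferraro–Diaz: Ferraro 18–9.
Rivera vs Osei: Rivera wins 17–10.
Rivera vs Diaz: Diaz, 15–12.
Osei vs Diaz: Osei, 14–13.
Ferraro beats each of Okafor, Rivera, Osei, Diaz — Ferraro is the Condorcet winner.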